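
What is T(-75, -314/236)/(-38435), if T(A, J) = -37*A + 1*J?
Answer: -327293/4535330 ≈ -0.072165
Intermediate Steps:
T(A, J) = J - 37*A (T(A, J) = -37*A + J = J - 37*A)
T(-75, -314/236)/(-38435) = (-314/236 - 37*(-75))/(-38435) = (-314*1/236 + 2775)*(-1/38435) = (-157/118 + 2775)*(-1/38435) = (327293/118)*(-1/38435) = -327293/4535330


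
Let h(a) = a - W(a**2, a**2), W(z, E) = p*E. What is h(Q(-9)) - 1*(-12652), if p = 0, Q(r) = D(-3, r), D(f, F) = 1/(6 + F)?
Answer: 37955/3 ≈ 12652.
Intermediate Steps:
Q(r) = 1/(6 + r)
W(z, E) = 0 (W(z, E) = 0*E = 0)
h(a) = a (h(a) = a - 1*0 = a + 0 = a)
h(Q(-9)) - 1*(-12652) = 1/(6 - 9) - 1*(-12652) = 1/(-3) + 12652 = -1/3 + 12652 = 37955/3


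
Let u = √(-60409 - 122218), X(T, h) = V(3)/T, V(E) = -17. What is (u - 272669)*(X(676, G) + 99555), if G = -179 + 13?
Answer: -18350395476047/676 + 67299163*I*√182627/676 ≈ -2.7146e+10 + 4.2545e+7*I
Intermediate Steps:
G = -166
X(T, h) = -17/T
u = I*√182627 (u = √(-182627) = I*√182627 ≈ 427.35*I)
(u - 272669)*(X(676, G) + 99555) = (I*√182627 - 272669)*(-17/676 + 99555) = (-272669 + I*√182627)*(-17*1/676 + 99555) = (-272669 + I*√182627)*(-17/676 + 99555) = (-272669 + I*√182627)*(67299163/676) = -18350395476047/676 + 67299163*I*√182627/676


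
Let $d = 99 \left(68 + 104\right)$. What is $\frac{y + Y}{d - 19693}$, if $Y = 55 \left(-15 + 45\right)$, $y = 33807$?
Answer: $- \frac{35457}{2665} \approx -13.305$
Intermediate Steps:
$d = 17028$ ($d = 99 \cdot 172 = 17028$)
$Y = 1650$ ($Y = 55 \cdot 30 = 1650$)
$\frac{y + Y}{d - 19693} = \frac{33807 + 1650}{17028 - 19693} = \frac{35457}{-2665} = 35457 \left(- \frac{1}{2665}\right) = - \frac{35457}{2665}$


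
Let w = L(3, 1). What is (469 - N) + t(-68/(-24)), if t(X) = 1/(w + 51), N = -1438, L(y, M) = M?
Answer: 99165/52 ≈ 1907.0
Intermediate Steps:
w = 1
t(X) = 1/52 (t(X) = 1/(1 + 51) = 1/52)
(469 - N) + t(-68/(-24)) = (469 - 1*(-1438)) + 1/52 = (469 + 1438) + 1/52 = 1907 + 1/52 = 99165/52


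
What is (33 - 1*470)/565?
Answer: -437/565 ≈ -0.77345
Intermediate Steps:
(33 - 1*470)/565 = (33 - 470)*(1/565) = -437*1/565 = -437/565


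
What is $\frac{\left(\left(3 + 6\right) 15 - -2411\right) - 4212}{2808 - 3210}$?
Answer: $\frac{833}{201} \approx 4.1443$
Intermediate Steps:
$\frac{\left(\left(3 + 6\right) 15 - -2411\right) - 4212}{2808 - 3210} = \frac{\left(9 \cdot 15 + 2411\right) - 4212}{-402} = \left(\left(135 + 2411\right) - 4212\right) \left(- \frac{1}{402}\right) = \left(2546 - 4212\right) \left(- \frac{1}{402}\right) = \left(-1666\right) \left(- \frac{1}{402}\right) = \frac{833}{201}$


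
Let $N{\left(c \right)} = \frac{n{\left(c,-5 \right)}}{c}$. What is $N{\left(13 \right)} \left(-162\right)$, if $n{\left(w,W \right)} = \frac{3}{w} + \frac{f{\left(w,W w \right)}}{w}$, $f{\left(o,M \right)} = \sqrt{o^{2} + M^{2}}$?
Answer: $- \frac{486}{169} - \frac{162 \sqrt{26}}{13} \approx -66.417$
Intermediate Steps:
$f{\left(o,M \right)} = \sqrt{M^{2} + o^{2}}$
$n{\left(w,W \right)} = \frac{3}{w} + \frac{\sqrt{w^{2} + W^{2} w^{2}}}{w}$ ($n{\left(w,W \right)} = \frac{3}{w} + \frac{\sqrt{\left(W w\right)^{2} + w^{2}}}{w} = \frac{3}{w} + \frac{\sqrt{W^{2} w^{2} + w^{2}}}{w} = \frac{3}{w} + \frac{\sqrt{w^{2} + W^{2} w^{2}}}{w}$)
$N{\left(c \right)} = \frac{3 + \sqrt{26} \sqrt{c^{2}}}{c^{2}}$ ($N{\left(c \right)} = \frac{\frac{1}{c} \left(3 + \sqrt{c^{2} \left(1 + \left(-5\right)^{2}\right)}\right)}{c} = \frac{\frac{1}{c} \left(3 + \sqrt{c^{2} \left(1 + 25\right)}\right)}{c} = \frac{\frac{1}{c} \left(3 + \sqrt{c^{2} \cdot 26}\right)}{c} = \frac{\frac{1}{c} \left(3 + \sqrt{26 c^{2}}\right)}{c} = \frac{\frac{1}{c} \left(3 + \sqrt{26} \sqrt{c^{2}}\right)}{c} = \frac{3 + \sqrt{26} \sqrt{c^{2}}}{c^{2}}$)
$N{\left(13 \right)} \left(-162\right) = \frac{3 + \sqrt{26} \sqrt{13^{2}}}{169} \left(-162\right) = \frac{3 + \sqrt{26} \sqrt{169}}{169} \left(-162\right) = \frac{3 + \sqrt{26} \cdot 13}{169} \left(-162\right) = \frac{3 + 13 \sqrt{26}}{169} \left(-162\right) = \left(\frac{3}{169} + \frac{\sqrt{26}}{13}\right) \left(-162\right) = - \frac{486}{169} - \frac{162 \sqrt{26}}{13}$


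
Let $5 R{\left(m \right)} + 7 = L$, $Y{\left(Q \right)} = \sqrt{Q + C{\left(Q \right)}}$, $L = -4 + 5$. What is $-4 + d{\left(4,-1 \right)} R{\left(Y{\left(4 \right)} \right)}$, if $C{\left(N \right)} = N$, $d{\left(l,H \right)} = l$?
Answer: $- \frac{44}{5} \approx -8.8$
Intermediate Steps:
$L = 1$
$Y{\left(Q \right)} = \sqrt{2} \sqrt{Q}$ ($Y{\left(Q \right)} = \sqrt{Q + Q} = \sqrt{2 Q} = \sqrt{2} \sqrt{Q}$)
$R{\left(m \right)} = - \frac{6}{5}$ ($R{\left(m \right)} = - \frac{7}{5} + \frac{1}{5} \cdot 1 = - \frac{7}{5} + \frac{1}{5} = - \frac{6}{5}$)
$-4 + d{\left(4,-1 \right)} R{\left(Y{\left(4 \right)} \right)} = -4 + 4 \left(- \frac{6}{5}\right) = -4 - \frac{24}{5} = - \frac{44}{5}$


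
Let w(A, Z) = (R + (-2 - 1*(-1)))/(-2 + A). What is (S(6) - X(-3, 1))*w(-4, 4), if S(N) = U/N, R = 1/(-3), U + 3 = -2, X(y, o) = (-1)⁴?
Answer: -11/27 ≈ -0.40741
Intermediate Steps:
X(y, o) = 1
U = -5 (U = -3 - 2 = -5)
R = -⅓ ≈ -0.33333
S(N) = -5/N
w(A, Z) = -4/(3*(-2 + A)) (w(A, Z) = (-⅓ + (-2 - 1*(-1)))/(-2 + A) = (-⅓ + (-2 + 1))/(-2 + A) = (-⅓ - 1)/(-2 + A) = -4/(3*(-2 + A)))
(S(6) - X(-3, 1))*w(-4, 4) = (-5/6 - 1*1)*(-4/(-6 + 3*(-4))) = (-5*⅙ - 1)*(-4/(-6 - 12)) = (-⅚ - 1)*(-4/(-18)) = -(-22)*(-1)/(3*18) = -11/6*2/9 = -11/27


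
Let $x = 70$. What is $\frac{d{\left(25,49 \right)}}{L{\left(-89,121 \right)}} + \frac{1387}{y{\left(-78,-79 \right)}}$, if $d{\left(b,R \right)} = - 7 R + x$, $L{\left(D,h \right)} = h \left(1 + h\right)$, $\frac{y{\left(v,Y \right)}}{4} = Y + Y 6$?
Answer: $- \frac{10539385}{16326772} \approx -0.64553$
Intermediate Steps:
$y{\left(v,Y \right)} = 28 Y$ ($y{\left(v,Y \right)} = 4 \left(Y + Y 6\right) = 4 \left(Y + 6 Y\right) = 4 \cdot 7 Y = 28 Y$)
$d{\left(b,R \right)} = 70 - 7 R$ ($d{\left(b,R \right)} = - 7 R + 70 = 70 - 7 R$)
$\frac{d{\left(25,49 \right)}}{L{\left(-89,121 \right)}} + \frac{1387}{y{\left(-78,-79 \right)}} = \frac{70 - 343}{121 \left(1 + 121\right)} + \frac{1387}{28 \left(-79\right)} = \frac{70 - 343}{121 \cdot 122} + \frac{1387}{-2212} = - \frac{273}{14762} + 1387 \left(- \frac{1}{2212}\right) = \left(-273\right) \frac{1}{14762} - \frac{1387}{2212} = - \frac{273}{14762} - \frac{1387}{2212} = - \frac{10539385}{16326772}$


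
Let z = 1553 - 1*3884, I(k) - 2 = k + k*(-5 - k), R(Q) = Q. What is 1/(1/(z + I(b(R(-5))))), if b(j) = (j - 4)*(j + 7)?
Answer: -2581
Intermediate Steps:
b(j) = (-4 + j)*(7 + j)
I(k) = 2 + k + k*(-5 - k) (I(k) = 2 + (k + k*(-5 - k)) = 2 + k + k*(-5 - k))
z = -2331 (z = 1553 - 3884 = -2331)
1/(1/(z + I(b(R(-5))))) = 1/(1/(-2331 + (2 - (-28 + (-5)² + 3*(-5))² - 4*(-28 + (-5)² + 3*(-5))))) = 1/(1/(-2331 + (2 - (-28 + 25 - 15)² - 4*(-28 + 25 - 15)))) = 1/(1/(-2331 + (2 - 1*(-18)² - 4*(-18)))) = 1/(1/(-2331 + (2 - 1*324 + 72))) = 1/(1/(-2331 + (2 - 324 + 72))) = 1/(1/(-2331 - 250)) = 1/(1/(-2581)) = 1/(-1/2581) = -2581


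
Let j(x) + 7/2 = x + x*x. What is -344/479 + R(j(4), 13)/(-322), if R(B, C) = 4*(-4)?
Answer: -51552/77119 ≈ -0.66847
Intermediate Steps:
j(x) = -7/2 + x + x² (j(x) = -7/2 + (x + x*x) = -7/2 + (x + x²) = -7/2 + x + x²)
R(B, C) = -16
-344/479 + R(j(4), 13)/(-322) = -344/479 - 16/(-322) = -344*1/479 - 16*(-1/322) = -344/479 + 8/161 = -51552/77119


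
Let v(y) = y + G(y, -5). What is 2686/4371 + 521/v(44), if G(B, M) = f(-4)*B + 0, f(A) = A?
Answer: -640913/192324 ≈ -3.3325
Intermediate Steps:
G(B, M) = -4*B (G(B, M) = -4*B + 0 = -4*B)
v(y) = -3*y (v(y) = y - 4*y = -3*y)
2686/4371 + 521/v(44) = 2686/4371 + 521/((-3*44)) = 2686*(1/4371) + 521/(-132) = 2686/4371 + 521*(-1/132) = 2686/4371 - 521/132 = -640913/192324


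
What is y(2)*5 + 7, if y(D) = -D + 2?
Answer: 7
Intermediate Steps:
y(D) = 2 - D
y(2)*5 + 7 = (2 - 1*2)*5 + 7 = (2 - 2)*5 + 7 = 0*5 + 7 = 0 + 7 = 7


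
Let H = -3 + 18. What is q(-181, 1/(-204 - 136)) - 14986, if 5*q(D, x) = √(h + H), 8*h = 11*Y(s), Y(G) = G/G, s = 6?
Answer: -14986 + √262/20 ≈ -14985.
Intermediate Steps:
Y(G) = 1
h = 11/8 (h = (11*1)/8 = (⅛)*11 = 11/8 ≈ 1.3750)
H = 15
q(D, x) = √262/20 (q(D, x) = √(11/8 + 15)/5 = √(131/8)/5 = (√262/4)/5 = √262/20)
q(-181, 1/(-204 - 136)) - 14986 = √262/20 - 14986 = -14986 + √262/20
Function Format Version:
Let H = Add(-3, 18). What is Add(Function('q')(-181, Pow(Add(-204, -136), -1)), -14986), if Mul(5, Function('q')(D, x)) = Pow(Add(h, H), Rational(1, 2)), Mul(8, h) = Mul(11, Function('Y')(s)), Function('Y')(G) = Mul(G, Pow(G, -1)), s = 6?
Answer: Add(-14986, Mul(Rational(1, 20), Pow(262, Rational(1, 2)))) ≈ -14985.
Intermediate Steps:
Function('Y')(G) = 1
h = Rational(11, 8) (h = Mul(Rational(1, 8), Mul(11, 1)) = Mul(Rational(1, 8), 11) = Rational(11, 8) ≈ 1.3750)
H = 15
Function('q')(D, x) = Mul(Rational(1, 20), Pow(262, Rational(1, 2))) (Function('q')(D, x) = Mul(Rational(1, 5), Pow(Add(Rational(11, 8), 15), Rational(1, 2))) = Mul(Rational(1, 5), Pow(Rational(131, 8), Rational(1, 2))) = Mul(Rational(1, 5), Mul(Rational(1, 4), Pow(262, Rational(1, 2)))) = Mul(Rational(1, 20), Pow(262, Rational(1, 2))))
Add(Function('q')(-181, Pow(Add(-204, -136), -1)), -14986) = Add(Mul(Rational(1, 20), Pow(262, Rational(1, 2))), -14986) = Add(-14986, Mul(Rational(1, 20), Pow(262, Rational(1, 2))))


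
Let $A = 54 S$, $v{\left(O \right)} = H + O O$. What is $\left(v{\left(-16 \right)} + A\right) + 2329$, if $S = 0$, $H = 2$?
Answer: $2587$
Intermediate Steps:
$v{\left(O \right)} = 2 + O^{2}$ ($v{\left(O \right)} = 2 + O O = 2 + O^{2}$)
$A = 0$ ($A = 54 \cdot 0 = 0$)
$\left(v{\left(-16 \right)} + A\right) + 2329 = \left(\left(2 + \left(-16\right)^{2}\right) + 0\right) + 2329 = \left(\left(2 + 256\right) + 0\right) + 2329 = \left(258 + 0\right) + 2329 = 258 + 2329 = 2587$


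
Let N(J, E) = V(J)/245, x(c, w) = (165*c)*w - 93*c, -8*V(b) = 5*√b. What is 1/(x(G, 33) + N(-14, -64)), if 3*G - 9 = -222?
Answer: -4170792192/1584867666622465 + 28*I*√14/1584867666622465 ≈ -2.6316e-6 + 6.6104e-14*I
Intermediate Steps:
G = -71 (G = 3 + (⅓)*(-222) = 3 - 74 = -71)
V(b) = -5*√b/8
x(c, w) = -93*c + 165*c*w (x(c, w) = 165*c*w - 93*c = -93*c + 165*c*w)
N(J, E) = -√J/392 (N(J, E) = -5*√J/8/245 = -5*√J/8*(1/245) = -√J/392)
1/(x(G, 33) + N(-14, -64)) = 1/(3*(-71)*(-31 + 55*33) - I*√14/392) = 1/(3*(-71)*(-31 + 1815) - I*√14/392) = 1/(3*(-71)*1784 - I*√14/392) = 1/(-379992 - I*√14/392)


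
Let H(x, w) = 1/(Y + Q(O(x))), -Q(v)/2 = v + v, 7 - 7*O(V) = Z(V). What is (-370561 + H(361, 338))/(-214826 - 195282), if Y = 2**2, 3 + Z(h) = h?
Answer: 530643345/587274656 ≈ 0.90357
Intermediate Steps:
Z(h) = -3 + h
O(V) = 10/7 - V/7 (O(V) = 1 - (-3 + V)/7 = 1 + (3/7 - V/7) = 10/7 - V/7)
Q(v) = -4*v (Q(v) = -2*(v + v) = -4*v)
Y = 4
H(x, w) = 1/(-12/7 + 4*x/7) (H(x, w) = 1/(4 - 4*(10/7 - x/7)) = 1/(4 + (-40/7 + 4*x/7)) = 1/(-12/7 + 4*x/7))
(-370561 + H(361, 338))/(-214826 - 195282) = (-370561 + 7/(4*(-3 + 361)))/(-214826 - 195282) = (-370561 + (7/4)/358)/(-410108) = (-370561 + (7/4)*(1/358))*(-1/410108) = (-370561 + 7/1432)*(-1/410108) = -530643345/1432*(-1/410108) = 530643345/587274656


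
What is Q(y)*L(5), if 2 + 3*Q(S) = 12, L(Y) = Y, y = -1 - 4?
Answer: 50/3 ≈ 16.667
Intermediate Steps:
y = -5
Q(S) = 10/3 (Q(S) = -⅔ + (⅓)*12 = -⅔ + 4 = 10/3)
Q(y)*L(5) = (10/3)*5 = 50/3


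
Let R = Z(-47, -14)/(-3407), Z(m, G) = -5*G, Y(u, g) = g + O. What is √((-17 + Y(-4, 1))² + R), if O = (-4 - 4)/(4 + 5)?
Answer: √268163804806/30663 ≈ 16.888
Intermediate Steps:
O = -8/9 ≈ -0.88889
Y(u, g) = -8/9 + g (Y(u, g) = g - 8/9 = -8/9 + g)
R = -70/3407 (R = -5*(-14)/(-3407) = 70*(-1/3407) = -70/3407 ≈ -0.020546)
√((-17 + Y(-4, 1))² + R) = √((-17 + (-8/9 + 1))² - 70/3407) = √((-17 + ⅑)² - 70/3407) = √((-152/9)² - 70/3407) = √(23104/81 - 70/3407) = √(78709658/275967) = √268163804806/30663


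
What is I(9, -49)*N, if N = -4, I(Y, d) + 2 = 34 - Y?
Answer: -92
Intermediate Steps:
I(Y, d) = 32 - Y (I(Y, d) = -2 + (34 - Y) = 32 - Y)
I(9, -49)*N = (32 - 1*9)*(-4) = (32 - 9)*(-4) = 23*(-4) = -92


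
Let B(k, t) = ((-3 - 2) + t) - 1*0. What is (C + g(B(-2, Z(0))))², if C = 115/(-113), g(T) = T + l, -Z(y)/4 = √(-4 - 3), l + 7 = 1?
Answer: 414036/12769 + 10864*I*√7/113 ≈ 32.425 + 254.37*I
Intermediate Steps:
l = -6 (l = -7 + 1 = -6)
Z(y) = -4*I*√7 (Z(y) = -4*√(-4 - 3) = -4*I*√7)
B(k, t) = -5 + t (B(k, t) = (-5 + t) + 0 = -5 + t)
g(T) = -6 + T (g(T) = T - 6 = -6 + T)
C = -115/113 (C = 115*(-1/113) = -115/113 ≈ -1.0177)
(C + g(B(-2, Z(0))))² = (-115/113 + (-6 + (-5 - 4*I*√7)))² = (-115/113 + (-11 - 4*I*√7))² = (-1358/113 - 4*I*√7)²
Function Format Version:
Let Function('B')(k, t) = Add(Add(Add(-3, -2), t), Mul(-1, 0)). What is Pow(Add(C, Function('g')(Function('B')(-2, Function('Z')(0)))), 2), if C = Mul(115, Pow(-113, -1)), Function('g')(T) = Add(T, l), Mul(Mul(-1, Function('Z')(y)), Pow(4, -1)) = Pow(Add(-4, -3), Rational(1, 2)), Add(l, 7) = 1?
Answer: Add(Rational(414036, 12769), Mul(Rational(10864, 113), I, Pow(7, Rational(1, 2)))) ≈ Add(32.425, Mul(254.37, I))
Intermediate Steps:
l = -6 (l = Add(-7, 1) = -6)
Function('Z')(y) = Mul(-4, I, Pow(7, Rational(1, 2))) (Function('Z')(y) = Mul(-4, Pow(Add(-4, -3), Rational(1, 2))) = Mul(-4, Pow(-7, Rational(1, 2))) = Mul(-4, Mul(I, Pow(7, Rational(1, 2)))) = Mul(-4, I, Pow(7, Rational(1, 2))))
Function('B')(k, t) = Add(-5, t) (Function('B')(k, t) = Add(Add(-5, t), 0) = Add(-5, t))
Function('g')(T) = Add(-6, T) (Function('g')(T) = Add(T, -6) = Add(-6, T))
C = Rational(-115, 113) (C = Mul(115, Rational(-1, 113)) = Rational(-115, 113) ≈ -1.0177)
Pow(Add(C, Function('g')(Function('B')(-2, Function('Z')(0)))), 2) = Pow(Add(Rational(-115, 113), Add(-6, Add(-5, Mul(-4, I, Pow(7, Rational(1, 2)))))), 2) = Pow(Add(Rational(-115, 113), Add(-11, Mul(-4, I, Pow(7, Rational(1, 2))))), 2) = Pow(Add(Rational(-1358, 113), Mul(-4, I, Pow(7, Rational(1, 2)))), 2)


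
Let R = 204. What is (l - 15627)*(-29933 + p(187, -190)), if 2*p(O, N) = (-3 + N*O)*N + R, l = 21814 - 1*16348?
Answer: -33996714444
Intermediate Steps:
l = 5466 (l = 21814 - 16348 = 5466)
p(O, N) = 102 + N*(-3 + N*O)/2 (p(O, N) = ((-3 + N*O)*N + 204)/2 = (N*(-3 + N*O) + 204)/2 = (204 + N*(-3 + N*O))/2 = 102 + N*(-3 + N*O)/2)
(l - 15627)*(-29933 + p(187, -190)) = (5466 - 15627)*(-29933 + (102 - 3/2*(-190) + (½)*187*(-190)²)) = -10161*(-29933 + (102 + 285 + (½)*187*36100)) = -10161*(-29933 + (102 + 285 + 3375350)) = -10161*(-29933 + 3375737) = -10161*3345804 = -33996714444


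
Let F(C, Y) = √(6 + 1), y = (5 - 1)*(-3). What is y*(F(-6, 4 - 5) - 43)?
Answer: 516 - 12*√7 ≈ 484.25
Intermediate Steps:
y = -12 (y = 4*(-3) = -12)
F(C, Y) = √7
y*(F(-6, 4 - 5) - 43) = -12*(√7 - 43) = -12*(-43 + √7) = 516 - 12*√7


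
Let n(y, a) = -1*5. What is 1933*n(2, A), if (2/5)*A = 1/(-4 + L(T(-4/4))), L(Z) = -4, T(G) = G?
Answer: -9665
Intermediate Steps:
A = -5/16 (A = 5/(2*(-4 - 4)) = (5/2)/(-8) = (5/2)*(-⅛) = -5/16 ≈ -0.31250)
n(y, a) = -5
1933*n(2, A) = 1933*(-5) = -9665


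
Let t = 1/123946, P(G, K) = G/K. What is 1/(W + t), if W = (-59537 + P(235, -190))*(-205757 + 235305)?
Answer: -2354974/4142954621174393 ≈ -5.6843e-10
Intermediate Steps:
W = -33425480622/19 (W = (-59537 + 235/(-190))*(-205757 + 235305) = (-59537 + 235*(-1/190))*29548 = (-59537 - 47/38)*29548 = -2262453/38*29548 = -33425480622/19 ≈ -1.7592e+9)
t = 1/123946 ≈ 8.0680e-6
1/(W + t) = 1/(-33425480622/19 + 1/123946) = 1/(-4142954621174393/2354974) = -2354974/4142954621174393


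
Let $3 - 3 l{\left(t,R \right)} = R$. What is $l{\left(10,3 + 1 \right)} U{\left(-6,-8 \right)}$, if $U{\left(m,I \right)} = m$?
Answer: $2$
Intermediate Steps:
$l{\left(t,R \right)} = 1 - \frac{R}{3}$
$l{\left(10,3 + 1 \right)} U{\left(-6,-8 \right)} = \left(1 - \frac{3 + 1}{3}\right) \left(-6\right) = \left(1 - \frac{4}{3}\right) \left(-6\right) = \left(- \frac{1}{3}\right) \left(-6\right) = 2$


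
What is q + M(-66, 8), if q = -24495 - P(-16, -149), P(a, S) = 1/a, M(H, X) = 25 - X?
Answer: -391647/16 ≈ -24478.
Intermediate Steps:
q = -391919/16 (q = -24495 - 1/(-16) = -24495 - 1*(-1/16) = -24495 + 1/16 = -391919/16 ≈ -24495.)
q + M(-66, 8) = -391919/16 + (25 - 1*8) = -391919/16 + (25 - 8) = -391919/16 + 17 = -391647/16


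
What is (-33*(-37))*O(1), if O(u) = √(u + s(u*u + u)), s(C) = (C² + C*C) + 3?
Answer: 2442*√3 ≈ 4229.7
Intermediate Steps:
s(C) = 3 + 2*C² (s(C) = (C² + C²) + 3 = 2*C² + 3 = 3 + 2*C²)
O(u) = √(3 + u + 2*(u + u²)²) (O(u) = √(u + (3 + 2*(u*u + u)²)) = √(u + (3 + 2*(u² + u)²)) = √(u + (3 + 2*(u + u²)²)) = √(3 + u + 2*(u + u²)²))
(-33*(-37))*O(1) = (-33*(-37))*√(3 + 1 + 2*1²*(1 + 1)²) = 1221*√(3 + 1 + 2*1*2²) = 1221*√(3 + 1 + 2*1*4) = 1221*√(3 + 1 + 8) = 1221*√12 = 1221*(2*√3) = 2442*√3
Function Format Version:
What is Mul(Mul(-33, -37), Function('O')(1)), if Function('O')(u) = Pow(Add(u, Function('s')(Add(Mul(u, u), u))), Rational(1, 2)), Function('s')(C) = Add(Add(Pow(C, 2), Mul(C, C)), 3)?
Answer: Mul(2442, Pow(3, Rational(1, 2))) ≈ 4229.7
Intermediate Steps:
Function('s')(C) = Add(3, Mul(2, Pow(C, 2))) (Function('s')(C) = Add(Add(Pow(C, 2), Pow(C, 2)), 3) = Add(Mul(2, Pow(C, 2)), 3) = Add(3, Mul(2, Pow(C, 2))))
Function('O')(u) = Pow(Add(3, u, Mul(2, Pow(Add(u, Pow(u, 2)), 2))), Rational(1, 2)) (Function('O')(u) = Pow(Add(u, Add(3, Mul(2, Pow(Add(Mul(u, u), u), 2)))), Rational(1, 2)) = Pow(Add(u, Add(3, Mul(2, Pow(Add(Pow(u, 2), u), 2)))), Rational(1, 2)) = Pow(Add(u, Add(3, Mul(2, Pow(Add(u, Pow(u, 2)), 2)))), Rational(1, 2)) = Pow(Add(3, u, Mul(2, Pow(Add(u, Pow(u, 2)), 2))), Rational(1, 2)))
Mul(Mul(-33, -37), Function('O')(1)) = Mul(Mul(-33, -37), Pow(Add(3, 1, Mul(2, Pow(1, 2), Pow(Add(1, 1), 2))), Rational(1, 2))) = Mul(1221, Pow(Add(3, 1, Mul(2, 1, Pow(2, 2))), Rational(1, 2))) = Mul(1221, Pow(Add(3, 1, Mul(2, 1, 4)), Rational(1, 2))) = Mul(1221, Pow(Add(3, 1, 8), Rational(1, 2))) = Mul(1221, Pow(12, Rational(1, 2))) = Mul(1221, Mul(2, Pow(3, Rational(1, 2)))) = Mul(2442, Pow(3, Rational(1, 2)))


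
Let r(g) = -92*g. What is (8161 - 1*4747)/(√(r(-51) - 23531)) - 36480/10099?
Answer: -36480/10099 - 3414*I*√18839/18839 ≈ -3.6122 - 24.873*I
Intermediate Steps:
(8161 - 1*4747)/(√(r(-51) - 23531)) - 36480/10099 = (8161 - 1*4747)/(√(-92*(-51) - 23531)) - 36480/10099 = (8161 - 4747)/(√(4692 - 23531)) - 36480*1/10099 = 3414/(√(-18839)) - 36480/10099 = 3414/((I*√18839)) - 36480/10099 = 3414*(-I*√18839/18839) - 36480/10099 = -3414*I*√18839/18839 - 36480/10099 = -36480/10099 - 3414*I*√18839/18839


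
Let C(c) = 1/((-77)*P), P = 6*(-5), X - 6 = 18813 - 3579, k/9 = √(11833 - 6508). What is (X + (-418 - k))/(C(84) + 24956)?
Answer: 34238820/57648361 - 103950*√213/57648361 ≈ 0.56761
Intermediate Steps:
k = 45*√213 (k = 9*√(11833 - 6508) = 9*√5325 = 9*(5*√213) = 45*√213 ≈ 656.75)
X = 15240 (X = 6 + (18813 - 3579) = 6 + 15234 = 15240)
P = -30
C(c) = 1/2310 (C(c) = 1/(-77*(-30)) = -1/77*(-1/30) = 1/2310)
(X + (-418 - k))/(C(84) + 24956) = (15240 + (-418 - 45*√213))/(1/2310 + 24956) = (15240 + (-418 - 45*√213))/(57648361/2310) = (14822 - 45*√213)*(2310/57648361) = 34238820/57648361 - 103950*√213/57648361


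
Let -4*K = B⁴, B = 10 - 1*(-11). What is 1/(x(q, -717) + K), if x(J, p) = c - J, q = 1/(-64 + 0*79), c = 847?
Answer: -64/3057487 ≈ -2.0932e-5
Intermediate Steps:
q = -1/64 (q = 1/(-64 + 0) = 1/(-64) = -1/64 ≈ -0.015625)
B = 21 (B = 10 + 11 = 21)
x(J, p) = 847 - J
K = -194481/4 (K = -¼*21⁴ = -¼*194481 = -194481/4 ≈ -48620.)
1/(x(q, -717) + K) = 1/((847 - 1*(-1/64)) - 194481/4) = 1/((847 + 1/64) - 194481/4) = 1/(54209/64 - 194481/4) = 1/(-3057487/64) = -64/3057487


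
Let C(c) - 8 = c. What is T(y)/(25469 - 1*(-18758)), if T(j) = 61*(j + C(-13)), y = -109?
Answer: -6954/44227 ≈ -0.15723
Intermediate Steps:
C(c) = 8 + c
T(j) = -305 + 61*j (T(j) = 61*(j + (8 - 13)) = 61*(j - 5) = 61*(-5 + j) = -305 + 61*j)
T(y)/(25469 - 1*(-18758)) = (-305 + 61*(-109))/(25469 - 1*(-18758)) = (-305 - 6649)/(25469 + 18758) = -6954/44227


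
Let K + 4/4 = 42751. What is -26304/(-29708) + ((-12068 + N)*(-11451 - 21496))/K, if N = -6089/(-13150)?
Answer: 12944753344626653/1391726962500 ≈ 9301.2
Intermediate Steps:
N = 6089/13150 (N = -6089*(-1/13150) = 6089/13150 ≈ 0.46304)
K = 42750 (K = -1 + 42751 = 42750)
-26304/(-29708) + ((-12068 + N)*(-11451 - 21496))/K = -26304/(-29708) + ((-12068 + 6089/13150)*(-11451 - 21496))/42750 = -26304*(-1/29708) - 158688111/13150*(-32947)*(1/42750) = 6576/7427 + (5228297193117/13150)*(1/42750) = 6576/7427 + 1742765731039/187387500 = 12944753344626653/1391726962500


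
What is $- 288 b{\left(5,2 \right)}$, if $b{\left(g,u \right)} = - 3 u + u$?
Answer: $1152$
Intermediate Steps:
$b{\left(g,u \right)} = - 2 u$
$- 288 b{\left(5,2 \right)} = - 288 \left(\left(-2\right) 2\right) = \left(-288\right) \left(-4\right) = 1152$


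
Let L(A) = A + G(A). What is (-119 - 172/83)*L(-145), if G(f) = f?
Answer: 2914210/83 ≈ 35111.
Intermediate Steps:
L(A) = 2*A (L(A) = A + A = 2*A)
(-119 - 172/83)*L(-145) = (-119 - 172/83)*(2*(-145)) = (-119 - 172*1/83)*(-290) = (-119 - 172/83)*(-290) = -10049/83*(-290) = 2914210/83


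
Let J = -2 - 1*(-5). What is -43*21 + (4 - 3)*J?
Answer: -900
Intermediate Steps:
J = 3 (J = -2 + 5 = 3)
-43*21 + (4 - 3)*J = -43*21 + (4 - 3)*3 = -903 + 1*3 = -903 + 3 = -900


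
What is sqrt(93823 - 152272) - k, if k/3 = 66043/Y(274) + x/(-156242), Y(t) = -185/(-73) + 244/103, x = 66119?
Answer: -77583795553541/1920057938 + I*sqrt(58449) ≈ -40407.0 + 241.76*I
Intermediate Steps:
Y(t) = 36867/7519 (Y(t) = -185*(-1/73) + 244*(1/103) = 185/73 + 244/103 = 36867/7519)
k = 77583795553541/1920057938 (k = 3*(66043/(36867/7519) + 66119/(-156242)) = 3*(66043*(7519/36867) + 66119*(-1/156242)) = 3*(496577317/36867 - 66119/156242) = 3*(77583795553541/5760173814) = 77583795553541/1920057938 ≈ 40407.)
sqrt(93823 - 152272) - k = sqrt(93823 - 152272) - 1*77583795553541/1920057938 = sqrt(-58449) - 77583795553541/1920057938 = I*sqrt(58449) - 77583795553541/1920057938 = -77583795553541/1920057938 + I*sqrt(58449)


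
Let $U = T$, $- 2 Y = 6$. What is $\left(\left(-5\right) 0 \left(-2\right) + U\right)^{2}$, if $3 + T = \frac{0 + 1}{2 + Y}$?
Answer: $16$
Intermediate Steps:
$Y = -3$ ($Y = \left(- \frac{1}{2}\right) 6 = -3$)
$T = -4$ ($T = -3 + \frac{0 + 1}{2 - 3} = -3 + 1 \frac{1}{-1} = -3 + 1 \left(-1\right) = -3 - 1 = -4$)
$U = -4$
$\left(\left(-5\right) 0 \left(-2\right) + U\right)^{2} = \left(\left(-5\right) 0 \left(-2\right) - 4\right)^{2} = \left(0 \left(-2\right) - 4\right)^{2} = \left(0 - 4\right)^{2} = \left(-4\right)^{2} = 16$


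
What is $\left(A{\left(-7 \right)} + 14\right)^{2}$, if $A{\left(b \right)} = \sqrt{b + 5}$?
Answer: $\left(14 + i \sqrt{2}\right)^{2} \approx 194.0 + 39.598 i$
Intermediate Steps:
$A{\left(b \right)} = \sqrt{5 + b}$
$\left(A{\left(-7 \right)} + 14\right)^{2} = \left(\sqrt{5 - 7} + 14\right)^{2} = \left(\sqrt{-2} + 14\right)^{2} = \left(i \sqrt{2} + 14\right)^{2} = \left(14 + i \sqrt{2}\right)^{2}$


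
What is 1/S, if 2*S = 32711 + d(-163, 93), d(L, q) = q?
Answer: 1/16402 ≈ 6.0968e-5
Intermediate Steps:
S = 16402 (S = (32711 + 93)/2 = (½)*32804 = 16402)
1/S = 1/16402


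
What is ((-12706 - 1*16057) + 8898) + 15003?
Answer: -4862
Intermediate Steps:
((-12706 - 1*16057) + 8898) + 15003 = ((-12706 - 16057) + 8898) + 15003 = (-28763 + 8898) + 15003 = -19865 + 15003 = -4862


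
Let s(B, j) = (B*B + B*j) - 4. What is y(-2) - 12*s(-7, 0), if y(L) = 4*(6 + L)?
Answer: -524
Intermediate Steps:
y(L) = 24 + 4*L
s(B, j) = -4 + B² + B*j (s(B, j) = (B² + B*j) - 4 = -4 + B² + B*j)
y(-2) - 12*s(-7, 0) = (24 + 4*(-2)) - 12*(-4 + (-7)² - 7*0) = (24 - 8) - 12*(-4 + 49 + 0) = 16 - 12*45 = 16 - 540 = -524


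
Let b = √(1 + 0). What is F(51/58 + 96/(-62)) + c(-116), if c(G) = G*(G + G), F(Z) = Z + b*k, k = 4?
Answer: 48393765/1798 ≈ 26915.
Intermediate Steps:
b = 1 (b = √1 = 1)
F(Z) = 4 + Z (F(Z) = Z + 1*4 = Z + 4 = 4 + Z)
c(G) = 2*G² (c(G) = G*(2*G) = 2*G²)
F(51/58 + 96/(-62)) + c(-116) = (4 + (51/58 + 96/(-62))) + 2*(-116)² = (4 + (51*(1/58) + 96*(-1/62))) + 2*13456 = (4 + (51/58 - 48/31)) + 26912 = (4 - 1203/1798) + 26912 = 5989/1798 + 26912 = 48393765/1798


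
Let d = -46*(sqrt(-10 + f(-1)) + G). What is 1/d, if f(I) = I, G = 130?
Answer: I/(46*(sqrt(11) - 130*I)) ≈ -0.00016712 + 4.2635e-6*I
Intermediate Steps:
d = -5980 - 46*I*sqrt(11) (d = -46*(sqrt(-10 - 1) + 130) = -46*(sqrt(-11) + 130) = -46*(I*sqrt(11) + 130) = -46*(130 + I*sqrt(11)) = -5980 - 46*I*sqrt(11) ≈ -5980.0 - 152.56*I)
1/d = 1/(-5980 - 46*I*sqrt(11))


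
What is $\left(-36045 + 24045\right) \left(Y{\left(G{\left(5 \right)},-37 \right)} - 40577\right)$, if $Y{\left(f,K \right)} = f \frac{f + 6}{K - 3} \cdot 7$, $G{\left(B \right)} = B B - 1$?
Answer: $488436000$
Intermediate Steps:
$G{\left(B \right)} = -1 + B^{2}$ ($G{\left(B \right)} = B^{2} - 1 = -1 + B^{2}$)
$Y{\left(f,K \right)} = \frac{7 f \left(6 + f\right)}{-3 + K}$ ($Y{\left(f,K \right)} = f \frac{6 + f}{-3 + K} 7 = \frac{f \left(6 + f\right)}{-3 + K} 7 = \frac{7 f \left(6 + f\right)}{-3 + K}$)
$\left(-36045 + 24045\right) \left(Y{\left(G{\left(5 \right)},-37 \right)} - 40577\right) = \left(-36045 + 24045\right) \left(\frac{7 \left(-1 + 5^{2}\right) \left(6 - \left(1 - 5^{2}\right)\right)}{-3 - 37} - 40577\right) = - 12000 \left(\frac{7 \left(-1 + 25\right) \left(6 + \left(-1 + 25\right)\right)}{-40} - 40577\right) = - 12000 \left(7 \cdot 24 \left(- \frac{1}{40}\right) \left(6 + 24\right) - 40577\right) = - 12000 \left(7 \cdot 24 \left(- \frac{1}{40}\right) 30 - 40577\right) = - 12000 \left(-126 - 40577\right) = \left(-12000\right) \left(-40703\right) = 488436000$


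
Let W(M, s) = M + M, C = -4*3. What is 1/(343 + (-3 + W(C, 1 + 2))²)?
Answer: 1/1072 ≈ 0.00093284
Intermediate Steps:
C = -12
W(M, s) = 2*M
1/(343 + (-3 + W(C, 1 + 2))²) = 1/(343 + (-3 + 2*(-12))²) = 1/(343 + (-3 - 24)²) = 1/(343 + (-27)²) = 1/(343 + 729) = 1/1072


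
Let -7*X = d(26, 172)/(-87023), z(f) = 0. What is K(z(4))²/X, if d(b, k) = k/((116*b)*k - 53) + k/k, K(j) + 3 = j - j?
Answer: 947913604617/172957 ≈ 5.4806e+6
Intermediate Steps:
K(j) = -3 (K(j) = -3 + (j - j) = -3 + 0 = -3)
d(b, k) = 1 + k/(-53 + 116*b*k) (d(b, k) = k/(116*b*k - 53) + 1 = k/(-53 + 116*b*k) + 1 = 1 + k/(-53 + 116*b*k))
X = 518871/315971201539 (X = -(-53 + 172 + 116*26*172)/(-53 + 116*26*172)/(7*(-87023)) = -(-53 + 172 + 518752)/(-53 + 518752)*(-1)/(7*87023) = -518871/518699*(-1)/(7*87023) = -(1/518699)*518871*(-1)/(7*87023) = -518871*(-1)/(3630893*87023) = -⅐*(-518871/45138743077) = 518871/315971201539 ≈ 1.6421e-6)
K(z(4))²/X = (-3)²/(518871/315971201539) = 9*(315971201539/518871) = 947913604617/172957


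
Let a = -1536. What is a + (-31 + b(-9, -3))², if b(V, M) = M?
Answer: -380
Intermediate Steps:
a + (-31 + b(-9, -3))² = -1536 + (-31 - 3)² = -1536 + (-34)² = -1536 + 1156 = -380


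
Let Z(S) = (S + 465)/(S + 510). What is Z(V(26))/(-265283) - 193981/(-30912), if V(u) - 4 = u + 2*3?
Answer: 668977832363/106605565248 ≈ 6.2753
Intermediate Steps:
V(u) = 10 + u (V(u) = 4 + (u + 2*3) = 4 + (u + 6) = 4 + (6 + u) = 10 + u)
Z(S) = (465 + S)/(510 + S)
Z(V(26))/(-265283) - 193981/(-30912) = ((465 + (10 + 26))/(510 + (10 + 26)))/(-265283) - 193981/(-30912) = ((465 + 36)/(510 + 36))*(-1/265283) - 193981*(-1/30912) = (501/546)*(-1/265283) + 193981/30912 = ((1/546)*501)*(-1/265283) + 193981/30912 = (167/182)*(-1/265283) + 193981/30912 = -167/48281506 + 193981/30912 = 668977832363/106605565248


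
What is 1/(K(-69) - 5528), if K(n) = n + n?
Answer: -1/5666 ≈ -0.00017649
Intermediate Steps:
K(n) = 2*n
1/(K(-69) - 5528) = 1/(2*(-69) - 5528) = 1/(-138 - 5528) = 1/(-5666) = -1/5666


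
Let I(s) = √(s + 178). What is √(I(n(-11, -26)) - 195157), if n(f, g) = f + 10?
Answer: √(-195157 + √177) ≈ 441.75*I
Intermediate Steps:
n(f, g) = 10 + f
I(s) = √(178 + s)
√(I(n(-11, -26)) - 195157) = √(√(178 + (10 - 11)) - 195157) = √(√(178 - 1) - 195157) = √(√177 - 195157) = √(-195157 + √177)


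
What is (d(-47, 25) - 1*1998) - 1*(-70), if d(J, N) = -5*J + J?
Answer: -1740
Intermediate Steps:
d(J, N) = -4*J
(d(-47, 25) - 1*1998) - 1*(-70) = (-4*(-47) - 1*1998) - 1*(-70) = (188 - 1998) + 70 = -1810 + 70 = -1740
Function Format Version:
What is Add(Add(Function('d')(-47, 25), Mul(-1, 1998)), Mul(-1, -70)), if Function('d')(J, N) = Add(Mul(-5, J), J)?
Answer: -1740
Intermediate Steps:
Function('d')(J, N) = Mul(-4, J)
Add(Add(Function('d')(-47, 25), Mul(-1, 1998)), Mul(-1, -70)) = Add(Add(Mul(-4, -47), Mul(-1, 1998)), Mul(-1, -70)) = Add(Add(188, -1998), 70) = Add(-1810, 70) = -1740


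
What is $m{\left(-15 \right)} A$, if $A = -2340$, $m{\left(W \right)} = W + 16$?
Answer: $-2340$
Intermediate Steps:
$m{\left(W \right)} = 16 + W$
$m{\left(-15 \right)} A = \left(16 - 15\right) \left(-2340\right) = 1 \left(-2340\right) = -2340$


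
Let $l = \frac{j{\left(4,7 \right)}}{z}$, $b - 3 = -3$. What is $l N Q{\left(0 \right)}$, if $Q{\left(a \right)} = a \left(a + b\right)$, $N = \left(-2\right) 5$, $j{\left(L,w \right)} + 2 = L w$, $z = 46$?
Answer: $0$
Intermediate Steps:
$b = 0$ ($b = 3 - 3 = 0$)
$j{\left(L,w \right)} = -2 + L w$
$N = -10$
$l = \frac{13}{23}$ ($l = \frac{-2 + 4 \cdot 7}{46} = \left(-2 + 28\right) \frac{1}{46} = 26 \cdot \frac{1}{46} = \frac{13}{23} \approx 0.56522$)
$Q{\left(a \right)} = a^{2}$ ($Q{\left(a \right)} = a \left(a + 0\right) = a a = a^{2}$)
$l N Q{\left(0 \right)} = \frac{13}{23} \left(-10\right) 0^{2} = \left(- \frac{130}{23}\right) 0 = 0$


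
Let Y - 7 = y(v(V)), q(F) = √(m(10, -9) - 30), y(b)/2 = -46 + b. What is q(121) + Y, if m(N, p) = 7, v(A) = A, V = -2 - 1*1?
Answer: -91 + I*√23 ≈ -91.0 + 4.7958*I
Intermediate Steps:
V = -3 (V = -2 - 1 = -3)
y(b) = -92 + 2*b (y(b) = 2*(-46 + b) = -92 + 2*b)
q(F) = I*√23 (q(F) = √(7 - 30) = √(-23) = I*√23)
Y = -91 (Y = 7 + (-92 + 2*(-3)) = 7 + (-92 - 6) = 7 - 98 = -91)
q(121) + Y = I*√23 - 91 = -91 + I*√23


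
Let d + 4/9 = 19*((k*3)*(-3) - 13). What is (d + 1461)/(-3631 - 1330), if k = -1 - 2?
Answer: -379/1089 ≈ -0.34803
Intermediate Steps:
k = -3 (k = -1 - 1*2 = -1 - 2 = -3)
d = 2390/9 (d = -4/9 + 19*(-3*3*(-3) - 13) = -4/9 + 19*(-9*(-3) - 13) = -4/9 + 19*(27 - 13) = -4/9 + 19*14 = -4/9 + 266 = 2390/9 ≈ 265.56)
(d + 1461)/(-3631 - 1330) = (2390/9 + 1461)/(-3631 - 1330) = (15539/9)/(-4961) = (15539/9)*(-1/4961) = -379/1089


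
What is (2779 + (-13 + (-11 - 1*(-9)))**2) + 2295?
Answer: 5299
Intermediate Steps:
(2779 + (-13 + (-11 - 1*(-9)))**2) + 2295 = (2779 + (-13 + (-11 + 9))**2) + 2295 = (2779 + (-13 - 2)**2) + 2295 = (2779 + (-15)**2) + 2295 = (2779 + 225) + 2295 = 3004 + 2295 = 5299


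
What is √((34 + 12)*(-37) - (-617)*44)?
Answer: √25446 ≈ 159.52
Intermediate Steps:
√((34 + 12)*(-37) - (-617)*44) = √(46*(-37) - 617*(-44)) = √(-1702 + 27148) = √25446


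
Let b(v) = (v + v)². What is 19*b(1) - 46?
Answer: 30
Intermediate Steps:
b(v) = 4*v² (b(v) = (2*v)² = 4*v²)
19*b(1) - 46 = 19*(4*1²) - 46 = 19*(4*1) - 46 = 19*4 - 46 = 76 - 46 = 30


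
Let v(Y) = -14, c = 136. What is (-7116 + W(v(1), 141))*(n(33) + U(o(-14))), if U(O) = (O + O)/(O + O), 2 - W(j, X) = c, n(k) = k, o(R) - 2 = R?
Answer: -246500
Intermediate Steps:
o(R) = 2 + R
W(j, X) = -134 (W(j, X) = 2 - 1*136 = 2 - 136 = -134)
U(O) = 1 (U(O) = (2*O)/((2*O)) = (2*O)*(1/(2*O)) = 1)
(-7116 + W(v(1), 141))*(n(33) + U(o(-14))) = (-7116 - 134)*(33 + 1) = -7250*34 = -246500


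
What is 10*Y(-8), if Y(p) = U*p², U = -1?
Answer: -640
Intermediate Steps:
Y(p) = -p²
10*Y(-8) = 10*(-1*(-8)²) = 10*(-1*64) = 10*(-64) = -640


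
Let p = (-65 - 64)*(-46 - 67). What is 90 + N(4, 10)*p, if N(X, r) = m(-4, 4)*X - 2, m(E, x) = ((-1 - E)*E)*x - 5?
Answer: -3119388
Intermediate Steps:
m(E, x) = -5 + E*x*(-1 - E) (m(E, x) = (E*(-1 - E))*x - 5 = E*x*(-1 - E) - 5 = -5 + E*x*(-1 - E))
N(X, r) = -2 - 53*X (N(X, r) = (-5 - 1*(-4)*4 - 1*4*(-4)²)*X - 2 = (-5 + 16 - 1*4*16)*X - 2 = (-5 + 16 - 64)*X - 2 = -53*X - 2 = -2 - 53*X)
p = 14577 (p = -129*(-113) = 14577)
90 + N(4, 10)*p = 90 + (-2 - 53*4)*14577 = 90 + (-2 - 212)*14577 = 90 - 214*14577 = 90 - 3119478 = -3119388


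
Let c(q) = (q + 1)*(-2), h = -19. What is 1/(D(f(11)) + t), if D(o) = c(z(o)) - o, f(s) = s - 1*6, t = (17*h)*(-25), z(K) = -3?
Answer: 1/8074 ≈ 0.00012385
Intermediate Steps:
t = 8075 (t = (17*(-19))*(-25) = -323*(-25) = 8075)
c(q) = -2 - 2*q (c(q) = (1 + q)*(-2) = -2 - 2*q)
f(s) = -6 + s (f(s) = s - 6 = -6 + s)
D(o) = 4 - o (D(o) = (-2 - 2*(-3)) - o = (-2 + 6) - o = 4 - o)
1/(D(f(11)) + t) = 1/((4 - (-6 + 11)) + 8075) = 1/((4 - 1*5) + 8075) = 1/((4 - 5) + 8075) = 1/(-1 + 8075) = 1/8074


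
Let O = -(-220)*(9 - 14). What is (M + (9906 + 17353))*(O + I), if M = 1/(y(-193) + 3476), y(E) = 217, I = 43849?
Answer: 4303434444512/3693 ≈ 1.1653e+9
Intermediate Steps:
M = 1/3693 (M = 1/(217 + 3476) = 1/3693 ≈ 0.00027078)
O = -1100 (O = -(-220)*(-5) = -10*110 = -1100)
(M + (9906 + 17353))*(O + I) = (1/3693 + (9906 + 17353))*(-1100 + 43849) = (1/3693 + 27259)*42749 = (100667488/3693)*42749 = 4303434444512/3693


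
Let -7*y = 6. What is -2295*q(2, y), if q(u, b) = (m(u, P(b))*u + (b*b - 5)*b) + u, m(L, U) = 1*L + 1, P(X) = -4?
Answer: -9175410/343 ≈ -26750.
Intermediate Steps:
m(L, U) = 1 + L (m(L, U) = L + 1 = 1 + L)
y = -6/7 (y = -⅐*6 = -6/7 ≈ -0.85714)
q(u, b) = u + b*(-5 + b²) + u*(1 + u) (q(u, b) = ((1 + u)*u + (b*b - 5)*b) + u = (u*(1 + u) + (b² - 5)*b) + u = (u*(1 + u) + (-5 + b²)*b) + u = (u*(1 + u) + b*(-5 + b²)) + u = (b*(-5 + b²) + u*(1 + u)) + u = u + b*(-5 + b²) + u*(1 + u))
-2295*q(2, y) = -2295*(2 + (-6/7)³ - 5*(-6/7) + 2*(1 + 2)) = -2295*(2 - 216/343 + 30/7 + 2*3) = -2295*(2 - 216/343 + 30/7 + 6) = -2295*3998/343 = -9175410/343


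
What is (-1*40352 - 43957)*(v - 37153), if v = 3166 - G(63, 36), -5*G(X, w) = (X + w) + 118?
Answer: 14308754862/5 ≈ 2.8618e+9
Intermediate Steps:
G(X, w) = -118/5 - X/5 - w/5 (G(X, w) = -((X + w) + 118)/5 = -(118 + X + w)/5 = -118/5 - X/5 - w/5)
v = 16047/5 (v = 3166 - (-118/5 - ⅕*63 - ⅕*36) = 3166 - (-118/5 - 63/5 - 36/5) = 3166 - 1*(-217/5) = 3166 + 217/5 = 16047/5 ≈ 3209.4)
(-1*40352 - 43957)*(v - 37153) = (-1*40352 - 43957)*(16047/5 - 37153) = (-40352 - 43957)*(-169718/5) = -84309*(-169718/5) = 14308754862/5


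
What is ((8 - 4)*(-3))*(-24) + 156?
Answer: 444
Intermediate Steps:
((8 - 4)*(-3))*(-24) + 156 = (4*(-3))*(-24) + 156 = -12*(-24) + 156 = 288 + 156 = 444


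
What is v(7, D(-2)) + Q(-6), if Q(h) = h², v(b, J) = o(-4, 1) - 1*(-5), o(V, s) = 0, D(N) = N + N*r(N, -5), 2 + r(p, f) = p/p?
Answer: 41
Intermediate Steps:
r(p, f) = -1 (r(p, f) = -2 + p/p = -2 + 1 = -1)
D(N) = 0 (D(N) = N + N*(-1) = N - N = 0)
v(b, J) = 5 (v(b, J) = 0 - 1*(-5) = 0 + 5 = 5)
v(7, D(-2)) + Q(-6) = 5 + (-6)² = 5 + 36 = 41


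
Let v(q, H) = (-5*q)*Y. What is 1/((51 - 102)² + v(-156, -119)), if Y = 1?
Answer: 1/3381 ≈ 0.00029577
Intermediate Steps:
v(q, H) = -5*q (v(q, H) = -5*q*1 = -5*q)
1/((51 - 102)² + v(-156, -119)) = 1/((51 - 102)² - 5*(-156)) = 1/((-51)² + 780) = 1/(2601 + 780) = 1/3381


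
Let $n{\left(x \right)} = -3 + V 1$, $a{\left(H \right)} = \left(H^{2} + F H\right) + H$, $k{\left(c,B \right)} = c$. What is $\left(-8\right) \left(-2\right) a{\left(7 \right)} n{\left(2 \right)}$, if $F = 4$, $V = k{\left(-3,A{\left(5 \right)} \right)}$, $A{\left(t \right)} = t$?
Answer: $-8064$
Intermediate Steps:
$V = -3$
$a{\left(H \right)} = H^{2} + 5 H$ ($a{\left(H \right)} = \left(H^{2} + 4 H\right) + H = H^{2} + 5 H$)
$n{\left(x \right)} = -6$ ($n{\left(x \right)} = -3 - 3 = -6$)
$\left(-8\right) \left(-2\right) a{\left(7 \right)} n{\left(2 \right)} = \left(-8\right) \left(-2\right) 7 \left(5 + 7\right) \left(-6\right) = 16 \cdot 7 \cdot 12 \left(-6\right) = 16 \cdot 84 \left(-6\right) = 1344 \left(-6\right) = -8064$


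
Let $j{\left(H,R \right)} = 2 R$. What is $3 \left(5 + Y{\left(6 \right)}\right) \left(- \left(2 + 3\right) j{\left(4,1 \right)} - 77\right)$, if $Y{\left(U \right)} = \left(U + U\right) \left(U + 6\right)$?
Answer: $-38889$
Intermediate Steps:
$Y{\left(U \right)} = 2 U \left(6 + U\right)$
$3 \left(5 + Y{\left(6 \right)}\right) \left(- \left(2 + 3\right) j{\left(4,1 \right)} - 77\right) = 3 \left(5 + 2 \cdot 6 \left(6 + 6\right)\right) \left(- \left(2 + 3\right) 2 \cdot 1 - 77\right) = 3 \left(5 + 2 \cdot 6 \cdot 12\right) \left(- 5 \cdot 2 - 77\right) = 3 \left(5 + 144\right) \left(\left(-1\right) 10 - 77\right) = 3 \cdot 149 \left(-10 - 77\right) = 447 \left(-87\right) = -38889$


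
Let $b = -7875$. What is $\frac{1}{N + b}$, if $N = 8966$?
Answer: $\frac{1}{1091} \approx 0.00091659$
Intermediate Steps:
$\frac{1}{N + b} = \frac{1}{8966 - 7875} = \frac{1}{1091}$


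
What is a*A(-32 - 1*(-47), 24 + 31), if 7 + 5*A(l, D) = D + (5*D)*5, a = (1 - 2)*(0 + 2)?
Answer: -2846/5 ≈ -569.20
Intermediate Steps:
a = -2 (a = -1*2 = -2)
A(l, D) = -7/5 + 26*D/5 (A(l, D) = -7/5 + (D + (5*D)*5)/5 = -7/5 + (D + 25*D)/5 = -7/5 + (26*D)/5 = -7/5 + 26*D/5)
a*A(-32 - 1*(-47), 24 + 31) = -2*(-7/5 + 26*(24 + 31)/5) = -2*(-7/5 + (26/5)*55) = -2*(-7/5 + 286) = -2*1423/5 = -2846/5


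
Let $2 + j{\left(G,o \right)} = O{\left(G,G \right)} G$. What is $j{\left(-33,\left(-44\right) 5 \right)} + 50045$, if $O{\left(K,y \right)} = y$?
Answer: $51132$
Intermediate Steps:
$j{\left(G,o \right)} = -2 + G^{2}$ ($j{\left(G,o \right)} = -2 + G G = -2 + G^{2}$)
$j{\left(-33,\left(-44\right) 5 \right)} + 50045 = \left(-2 + \left(-33\right)^{2}\right) + 50045 = \left(-2 + 1089\right) + 50045 = 1087 + 50045 = 51132$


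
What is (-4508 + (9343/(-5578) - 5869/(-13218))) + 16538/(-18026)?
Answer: -749280568783472/166132131513 ≈ -4510.1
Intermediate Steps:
(-4508 + (9343/(-5578) - 5869/(-13218))) + 16538/(-18026) = (-4508 + (9343*(-1/5578) - 5869*(-1/13218))) + 16538*(-1/18026) = (-4508 + (-9343/5578 + 5869/13218)) - 8269/9013 = (-4508 - 22689623/18432501) - 8269/9013 = -83116404131/18432501 - 8269/9013 = -749280568783472/166132131513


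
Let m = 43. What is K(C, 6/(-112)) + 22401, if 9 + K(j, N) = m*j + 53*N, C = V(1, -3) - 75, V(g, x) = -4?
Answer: 1063561/56 ≈ 18992.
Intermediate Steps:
C = -79 (C = -4 - 75 = -79)
K(j, N) = -9 + 43*j + 53*N (K(j, N) = -9 + (43*j + 53*N) = -9 + 43*j + 53*N)
K(C, 6/(-112)) + 22401 = (-9 + 43*(-79) + 53*(6/(-112))) + 22401 = (-9 - 3397 + 53*(6*(-1/112))) + 22401 = (-9 - 3397 + 53*(-3/56)) + 22401 = (-9 - 3397 - 159/56) + 22401 = -190895/56 + 22401 = 1063561/56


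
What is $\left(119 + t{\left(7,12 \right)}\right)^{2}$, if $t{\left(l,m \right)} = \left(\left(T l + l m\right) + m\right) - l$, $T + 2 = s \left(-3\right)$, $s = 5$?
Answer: $7921$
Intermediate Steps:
$T = -17$ ($T = -2 + 5 \left(-3\right) = -2 - 15 = -17$)
$t{\left(l,m \right)} = m - 18 l + l m$ ($t{\left(l,m \right)} = \left(\left(- 17 l + l m\right) + m\right) - l = \left(m - 17 l + l m\right) - l = m - 18 l + l m$)
$\left(119 + t{\left(7,12 \right)}\right)^{2} = \left(119 + \left(12 - 126 + 7 \cdot 12\right)\right)^{2} = \left(119 + \left(12 - 126 + 84\right)\right)^{2} = \left(119 - 30\right)^{2} = 89^{2} = 7921$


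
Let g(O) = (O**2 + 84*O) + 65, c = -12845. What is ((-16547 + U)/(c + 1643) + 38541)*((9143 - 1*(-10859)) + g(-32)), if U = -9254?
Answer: 7945717613449/11202 ≈ 7.0931e+8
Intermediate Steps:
g(O) = 65 + O**2 + 84*O
((-16547 + U)/(c + 1643) + 38541)*((9143 - 1*(-10859)) + g(-32)) = ((-16547 - 9254)/(-12845 + 1643) + 38541)*((9143 - 1*(-10859)) + (65 + (-32)**2 + 84*(-32))) = (-25801/(-11202) + 38541)*((9143 + 10859) + (65 + 1024 - 2688)) = (-25801*(-1/11202) + 38541)*(20002 - 1599) = (25801/11202 + 38541)*18403 = (431762083/11202)*18403 = 7945717613449/11202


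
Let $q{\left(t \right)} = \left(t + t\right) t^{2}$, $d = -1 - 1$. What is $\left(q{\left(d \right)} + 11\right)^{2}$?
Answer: $25$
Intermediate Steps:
$d = -2$ ($d = -1 - 1 = -2$)
$q{\left(t \right)} = 2 t^{3}$ ($q{\left(t \right)} = 2 t t^{2} = 2 t^{3}$)
$\left(q{\left(d \right)} + 11\right)^{2} = \left(2 \left(-2\right)^{3} + 11\right)^{2} = \left(2 \left(-8\right) + 11\right)^{2} = \left(-16 + 11\right)^{2} = \left(-5\right)^{2} = 25$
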